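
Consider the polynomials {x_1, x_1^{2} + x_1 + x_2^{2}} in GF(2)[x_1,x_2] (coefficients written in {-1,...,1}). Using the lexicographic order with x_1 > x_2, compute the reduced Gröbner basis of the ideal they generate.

G = {x_1, x_2^{2}}

f_1 = x_1, LT = x_1.
f_2 = x_1^{2} + x_1 + x_2^{2}, LT = x_1^{2}.

S(f_1,f_2): lcm = x_1^{2}. S = x_1 + x_2^{2}.
  reduce S modulo (f_1, f_2):
  remainder x_2^{2} ≠ 0; add g_3 = x_2^{2} to the basis.

The other S-polynomials (S(f_1,g_3), S(f_2,g_3)) all reduce to 0 modulo the current basis, so we have a Gröbner basis.
Inter-reduce: drop elements whose leading term is divisible by another's, tail-reduce, and make monic.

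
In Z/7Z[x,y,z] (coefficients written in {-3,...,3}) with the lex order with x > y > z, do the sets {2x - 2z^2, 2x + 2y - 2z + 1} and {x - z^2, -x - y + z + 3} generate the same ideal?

Since reduced Gröbner bases are canonical representatives of ideals under a given ordering, it suffices to compute and compare them.
Buchberger on the first generating set:
f_1 = 2x - 2z^2, LT = x.
f_2 = 2x + 2y - 2z + 1, LT = x.

S(f_1,f_2): lcm = x. S = -y - z^2 + z + 3.
  leading term y: no divisor's leading term divides it; move -y to the remainder.
  leading term z^2: no divisor's leading term divides it; move -z^2 to the remainder.
  leading term z: no divisor's leading term divides it; move z to the remainder.
  leading term 1: no divisor's leading term divides it; move 3 to the remainder.
  remainder -y - z^2 + z + 3 ≠ 0; add g_3 = -y - z^2 + z + 3 to the basis.

The other S-polynomials (S(f_1,g_3), S(f_2,g_3)) all reduce to 0 modulo the current basis, so we have a Gröbner basis.
Inter-reduce: drop elements whose leading term is divisible by another's, tail-reduce, and make monic.
Reduced Gröbner basis: {x - z^2, y + z^2 - z - 3}.

Buchberger on the second generating set:
h_1 = x - z^2, LT = x.
h_2 = -x - y + z + 3, LT = x.

S(h_1,h_2): lcm = x. S = -y - z^2 + z + 3.
  leading term y: no divisor's leading term divides it; move -y to the remainder.
  leading term z^2: no divisor's leading term divides it; move -z^2 to the remainder.
  leading term z: no divisor's leading term divides it; move z to the remainder.
  leading term 1: no divisor's leading term divides it; move 3 to the remainder.
  remainder -y - z^2 + z + 3 ≠ 0; add k_3 = -y - z^2 + z + 3 to the basis.

The other S-polynomials (S(h_1,k_3), S(h_2,k_3)) all reduce to 0 modulo the current basis, so we have a Gröbner basis.
Inter-reduce: drop elements whose leading term is divisible by another's, tail-reduce, and make monic.
Reduced Gröbner basis: {x - z^2, y + z^2 - z - 3}.

These coincide, so the ideals are equal.

Yes, the ideals are equal.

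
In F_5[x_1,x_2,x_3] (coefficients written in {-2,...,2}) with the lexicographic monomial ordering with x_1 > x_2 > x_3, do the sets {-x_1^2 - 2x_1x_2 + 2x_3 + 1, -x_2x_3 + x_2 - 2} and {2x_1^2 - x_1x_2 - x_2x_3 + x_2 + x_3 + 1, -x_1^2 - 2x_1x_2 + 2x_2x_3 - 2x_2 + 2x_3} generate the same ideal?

Yes, the ideals are equal.

Since reduced Gröbner bases are canonical representatives of ideals under a given ordering, it suffices to compute and compare them.
Buchberger on the first generating set:
f_1 = -x_1^2 - 2x_1x_2 + 2x_3 + 1, LT = x_1^2.
f_2 = -x_2x_3 + x_2 - 2, LT = x_2x_3.

The S-polynomials (S(f_1,f_2)) all reduce to 0 modulo the current basis, so we have a Gröbner basis.
Inter-reduce: drop elements whose leading term is divisible by another's, tail-reduce, and make monic.
Reduced Gröbner basis: {x_1^2 + 2x_1x_2 - 2x_3 - 1, x_2x_3 - x_2 + 2}.

Buchberger on the second generating set:
h_1 = 2x_1^2 - x_1x_2 - x_2x_3 + x_2 + x_3 + 1, LT = x_1^2.
h_2 = -x_1^2 - 2x_1x_2 + 2x_2x_3 - 2x_2 + 2x_3, LT = x_1^2.

S(h_1,h_2): lcm = x_1^2. S = -x_2x_3 + x_2 - 2.
  leading term x_2x_3: no divisor's leading term divides it; move -x_2x_3 to the remainder.
  leading term x_2: no divisor's leading term divides it; move x_2 to the remainder.
  leading term 1: no divisor's leading term divides it; move -2 to the remainder.
  remainder -x_2x_3 + x_2 - 2 ≠ 0; add k_3 = -x_2x_3 + x_2 - 2 to the basis.

The other S-polynomials (S(h_1,k_3), S(h_2,k_3)) all reduce to 0 modulo the current basis, so we have a Gröbner basis.
Inter-reduce: drop elements whose leading term is divisible by another's, tail-reduce, and make monic.
Reduced Gröbner basis: {x_1^2 + 2x_1x_2 - 2x_3 - 1, x_2x_3 - x_2 + 2}.

Same reduced basis, so the two generating sets span the same ideal.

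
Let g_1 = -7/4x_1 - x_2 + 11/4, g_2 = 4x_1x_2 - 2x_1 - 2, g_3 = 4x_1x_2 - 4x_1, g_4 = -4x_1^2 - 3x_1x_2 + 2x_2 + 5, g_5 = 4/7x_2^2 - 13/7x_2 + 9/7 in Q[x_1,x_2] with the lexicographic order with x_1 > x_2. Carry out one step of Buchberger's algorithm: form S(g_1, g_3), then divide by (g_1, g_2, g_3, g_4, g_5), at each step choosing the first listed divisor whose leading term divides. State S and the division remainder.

lcm(LM(g_1), LM(g_3)) = x_1x_2.
S = (lcm/LT(g_1))·g_1 − (lcm/LT(g_3))·g_3 = x_1 + 4/7x_2^2 - 11/7x_2.
Reduce S modulo (g_1, g_2, g_3, g_4, g_5) in that order:
  leading term x_1: subtract (-4/7)·g_1 from x_1 + 4/7x_2^2 - 11/7x_2 → 4/7x_2^2 - 15/7x_2 + 11/7
  leading term x_2^2: subtract (1)·g_5 from 4/7x_2^2 - 15/7x_2 + 11/7 → -2/7x_2 + 2/7
  leading term x_2: no divisor's leading term divides it; move -2/7x_2 to the remainder.
  leading term 1: no divisor's leading term divides it; move 2/7 to the remainder.
The remainder -2/7x_2 + 2/7 is nonzero, so it would be added as the next basis element.

S(g_1, g_3) = x_1 + 4/7x_2^2 - 11/7x_2; remainder on division = -2/7x_2 + 2/7.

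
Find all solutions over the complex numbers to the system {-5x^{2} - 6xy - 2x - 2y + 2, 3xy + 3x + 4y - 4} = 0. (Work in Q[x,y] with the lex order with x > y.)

Compute a lex Gröbner basis by Buchberger's algorithm.
f_1 = -5x^{2} - 6xy - 2x - 2y + 2, LT = x^{2}.
f_2 = 3xy + 3x + 4y - 4, LT = xy.

S(f_1,f_2): lcm = x^{2}y. S = -x^{2} + \tfrac{6}{5}xy^{2} - \tfrac{14}{15}xy + \tfrac{4}{3}x + \tfrac{2}{5}y^{2} - \tfrac{2}{5}y.
  reduce S modulo (f_1, f_2):
  remainder \tfrac{8}{3}x - \tfrac{6}{5}y^{2} + \tfrac{128}{45}y - \tfrac{74}{45} ≠ 0; add h_3 = \tfrac{8}{3}x - \tfrac{6}{5}y^{2} + \tfrac{128}{45}y - \tfrac{74}{45} to the basis.

S(f_2,h_3): lcm = xy. S = x + \tfrac{9}{20}y^{3} - \tfrac{16}{15}y^{2} + \tfrac{39}{20}y - \tfrac{4}{3}.
  reduce S modulo (f_1, f_2, h_3):
  remainder \tfrac{9}{20}y^{3} - \tfrac{37}{60}y^{2} + \tfrac{53}{60}y - \tfrac{43}{60} ≠ 0; add h_4 = \tfrac{9}{20}y^{3} - \tfrac{37}{60}y^{2} + \tfrac{53}{60}y - \tfrac{43}{60} to the basis.

The other S-polynomials (S(f_1,h_3), S(f_1,h_4), S(f_2,h_4), S(h_3,h_4)) all reduce to 0 modulo the current basis, so we have a Gröbner basis.
Inter-reduce: drop elements whose leading term is divisible by another's, tail-reduce, and make monic.
Reduced Gröbner basis: {x - \tfrac{9}{20}y^{2} + \tfrac{16}{15}y - \tfrac{37}{60}, y^{3} - \tfrac{37}{27}y^{2} + \tfrac{53}{27}y - \tfrac{43}{27}}.

A lex Gröbner basis eliminates variables successively. Here y^{3} - \tfrac{37}{27}y^{2} + \tfrac{53}{27}y - \tfrac{43}{27} depends only on y, with roots {1, 5/27 - 4*sqrt(71)*I/27, 5/27 + 4*sqrt(71)*I/27}; lifting each root through the earlier basis elements recovers the full solutions.
  y = 1: the earlier basis element becomes x = 0, giving x = 0 — point (0, 1).
  y = 5/27 - 4*sqrt(71)*I/27: the earlier basis element becomes x + 4/15 - 2*sqrt(71)*I/15 = 0, giving x = -4/15 + 2*sqrt(71)*I/15 — point (-4/15 + 2*sqrt(71)*I/15, 5/27 - 4*sqrt(71)*I/27).
  y = 5/27 + 4*sqrt(71)*I/27: the earlier basis element becomes x + 4/15 + 2*sqrt(71)*I/15 = 0, giving x = -4/15 - 2*sqrt(71)*I/15 — point (-4/15 - 2*sqrt(71)*I/15, 5/27 + 4*sqrt(71)*I/27).

{(0, 1), (-4/15 + 2*sqrt(71)*I/15, 5/27 - 4*sqrt(71)*I/27), (-4/15 - 2*sqrt(71)*I/15, 5/27 + 4*sqrt(71)*I/27)}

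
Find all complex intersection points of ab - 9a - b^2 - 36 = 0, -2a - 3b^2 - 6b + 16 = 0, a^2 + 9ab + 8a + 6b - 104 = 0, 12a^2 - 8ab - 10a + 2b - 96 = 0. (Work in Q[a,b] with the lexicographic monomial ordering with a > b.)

{(-4, -4)}

Compute a lex Gröbner basis by Buchberger's algorithm.
f_1 = ab - 9a - b^2 - 36, LT = ab.
f_2 = -2a - 3b^2 - 6b + 16, LT = a.
f_3 = a^2 + 9ab + 8a + 6b - 104, LT = a^2.
f_4 = 12a^2 - 8ab - 10a + 2b - 96, LT = a^2.

S(f_1,f_2): lcm = ab. S = -9a - 3/2b^3 - 4b^2 + 8b - 36.
  leading term a: subtract (9/2)·f_2 from -9a - 3/2b^3 - 4b^2 + 8b - 36 → -3/2b^3 + 19/2b^2 + 35b - 108
  leading term b^3: no divisor's leading term divides it; move -3/2b^3 to the remainder.
  leading term b^2: no divisor's leading term divides it; move 19/2b^2 to the remainder.
  leading term b: no divisor's leading term divides it; move 35b to the remainder.
  leading term 1: no divisor's leading term divides it; move -108 to the remainder.
  remainder -3/2b^3 + 19/2b^2 + 35b - 108 ≠ 0; add h_5 = -3/2b^3 + 19/2b^2 + 35b - 108 to the basis.

S(f_1,f_3): lcm = a^2b. S = -9a^2 - 10ab^2 - 8ab - 36a - 6b^2 + 104b.
  leading term a^2: subtract (9/2a)·f_2 from -9a^2 - 10ab^2 - 8ab - 36a - 6b^2 + 104b → 7/2ab^2 + 19ab - 108a - 6b^2 + 104b
  leading term ab^2: subtract (7/2b)·f_1 from 7/2ab^2 + 19ab - 108a - 6b^2 + 104b → 101/2ab - 108a + 7/2b^3 - 6b^2 + 230b
  leading term ab: subtract (101/2)·f_1 from 101/2ab - 108a + 7/2b^3 - 6b^2 + 230b → 693/2a + 7/2b^3 + 89/2b^2 + 230b + 1818
  leading term a: subtract (-693/4)·f_2 from 693/2a + 7/2b^3 + 89/2b^2 + 230b + 1818 → 7/2b^3 - 1901/4b^2 - 1619/2b + 4590
  leading term b^3: subtract (-7/3)·h_5 from 7/2b^3 - 1901/4b^2 - 1619/2b + 4590 → -5437/12b^2 - 4367/6b + 4338
  leading term b^2: no divisor's leading term divides it; move -5437/12b^2 to the remainder.
  leading term b: no divisor's leading term divides it; move -4367/6b to the remainder.
  leading term 1: no divisor's leading term divides it; move 4338 to the remainder.
  remainder -5437/12b^2 - 4367/6b + 4338 ≠ 0; add h_6 = -5437/12b^2 - 4367/6b + 4338 to the basis.

S(f_1,f_4): lcm = a^2b. S = -9a^2 - 1/3ab^2 + 5/6ab - 36a - 1/6b^2 + 8b.
  leading term a^2: subtract (9/2a)·f_2 from -9a^2 - 1/3ab^2 + 5/6ab - 36a - 1/6b^2 + 8b → 79/6ab^2 + 167/6ab - 108a - 1/6b^2 + 8b
  leading term ab^2: subtract (79/6b)·f_1 from 79/6ab^2 + 167/6ab - 108a - 1/6b^2 + 8b → 439/3ab - 108a + 79/6b^3 - 1/6b^2 + 482b
  leading term ab: subtract (439/3)·f_1 from 439/3ab - 108a + 79/6b^3 - 1/6b^2 + 482b → 1209a + 79/6b^3 + 877/6b^2 + 482b + 5268
  leading term a: subtract (-1209/2)·f_2 from 1209a + 79/6b^3 + 877/6b^2 + 482b + 5268 → 79/6b^3 - 5002/3b^2 - 3145b + 14940
  leading term b^3: subtract (-79/9)·h_5 from 79/6b^3 - 5002/3b^2 - 3145b + 14940 → -28511/18b^2 - 25540/9b + 13992
  leading term b^2: subtract (57022/16311)·h_6 from -28511/18b^2 - 25540/9b + 13992 → -1594827/5437b - 6379308/5437
  leading term b: no divisor's leading term divides it; move -1594827/5437b to the remainder.
  leading term 1: no divisor's leading term divides it; move -6379308/5437 to the remainder.
  remainder -1594827/5437b - 6379308/5437 ≠ 0; add h_7 = -1594827/5437b - 6379308/5437 to the basis.

The other S-polynomials (S(f_2,f_3), S(f_2,f_4), S(f_3,f_4), S(f_1,h_5), S(f_2,h_5), S(f_3,h_5), S(f_4,h_5), S(f_1,h_6), S(f_2,h_6), S(f_3,h_6), S(f_4,h_6), S(h_5,h_6), S(f_1,h_7), S(f_2,h_7), S(f_3,h_7), S(f_4,h_7), S(h_5,h_7), S(h_6,h_7)) all reduce to 0 modulo the current basis, so we have a Gröbner basis.
Inter-reduce: drop elements whose leading term is divisible by another's, tail-reduce, and make monic.
Reduced Gröbner basis: {a + 4, b + 4}.

A lex Gröbner basis eliminates variables successively. Here b + 4 depends only on b, with roots {-4}; lifting each root through the earlier basis elements recovers the full solutions.
  b = -4: the earlier basis element becomes a + 4 = 0, giving a = -4 — point (-4, -4).
Check: every point annihilates each of the original generators.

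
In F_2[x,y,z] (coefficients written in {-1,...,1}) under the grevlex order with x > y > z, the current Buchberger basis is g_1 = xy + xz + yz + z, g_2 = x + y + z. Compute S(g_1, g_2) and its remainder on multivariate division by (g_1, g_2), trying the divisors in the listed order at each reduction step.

S(g_1, g_2) = y^2 + xz + z; remainder on division = y^2 + yz + z^2 + z.

lcm(LM(g_1), LM(g_2)) = xy.
S = (lcm/LT(g_1))·g_1 − (lcm/LT(g_2))·g_2 = y^2 + xz + z.
Reduce S modulo (g_1, g_2) in that order:
  leading term y^2: no divisor's leading term divides it; move y^2 to the remainder.
  leading term xz: subtract (z)·g_2 from xz + z → yz + z^2 + z
  leading term yz: no divisor's leading term divides it; move yz to the remainder.
  leading term z^2: no divisor's leading term divides it; move z^2 to the remainder.
  leading term z: no divisor's leading term divides it; move z to the remainder.
The remainder y^2 + yz + z^2 + z is nonzero, so it would be added as the next basis element.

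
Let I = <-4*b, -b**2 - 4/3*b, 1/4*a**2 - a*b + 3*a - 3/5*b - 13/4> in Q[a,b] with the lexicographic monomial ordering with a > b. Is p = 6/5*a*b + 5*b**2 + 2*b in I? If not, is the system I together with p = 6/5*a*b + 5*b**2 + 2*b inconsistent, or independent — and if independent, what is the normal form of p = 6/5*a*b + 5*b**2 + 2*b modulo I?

6/5*a*b + 5*b**2 + 2*b lies in I (it reduces to 0).

First compute the reduced Gröbner basis of I by Buchberger's algorithm.
f_1 = -4*b, LT = b.
f_2 = -b**2 - 4/3*b, LT = b**2.
f_3 = 1/4*a**2 - a*b + 3*a - 3/5*b - 13/4, LT = a**2.

The S-polynomials (S(f_1,f_2), S(f_1,f_3), S(f_2,f_3)) all reduce to 0 modulo the current basis, so we have a Gröbner basis.
Inter-reduce: drop elements whose leading term is divisible by another's, tail-reduce, and make monic.
Reduced Gröbner basis: {a**2 + 12*a - 13, b}.
Label its elements g_1 = a**2 + 12*a - 13, g_2 = b.

Reduce p = 6/5*a*b + 5*b**2 + 2*b modulo G:
  leading term a*b: subtract (6/5*a)·g_2 from 6/5*a*b + 5*b**2 + 2*b → 5*b**2 + 2*b
  leading term b**2: subtract (5*b)·g_2 from 5*b**2 + 2*b → 2*b
  leading term b: subtract (2)·g_2 from 2*b → 0
  normal form = 0.
Since the normal form is 0, p ∈ I.

The remainder on division by a Gröbner basis is unique — it is the normal form.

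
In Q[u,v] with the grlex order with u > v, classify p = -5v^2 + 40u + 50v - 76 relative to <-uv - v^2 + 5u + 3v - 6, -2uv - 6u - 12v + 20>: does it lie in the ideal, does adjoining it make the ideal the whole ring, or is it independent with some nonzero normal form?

Adjoining -5v^2 + 40u + 50v - 76 makes the ideal the whole ring: the system is inconsistent.

First compute the reduced Gröbner basis of I by Buchberger's algorithm.
f_1 = -uv - v^2 + 5u + 3v - 6, LT = uv.
f_2 = -2uv - 6u - 12v + 20, LT = uv.

S(f_1,f_2): lcm = uv. S = v^2 - 8u - 9v + 16.
  leading term v^2: no divisor's leading term divides it; move v^2 to the remainder.
  leading term u: no divisor's leading term divides it; move -8u to the remainder.
  leading term v: no divisor's leading term divides it; move -9v to the remainder.
  leading term 1: no divisor's leading term divides it; move 16 to the remainder.
  remainder v^2 - 8u - 9v + 16 ≠ 0; add h_3 = v^2 - 8u - 9v + 16 to the basis.

S(f_1,h_3): lcm = uv^2. S = v^3 + 8u^2 + 4uv - 3v^2 - 16u + 6v.
  leading term v^3: subtract (v)·h_3 from v^3 + 8u^2 + 4uv - 3v^2 - 16u + 6v → 8u^2 + 12uv + 6v^2 - 16u - 10v
  leading term u^2: no divisor's leading term divides it; move 8u^2 to the remainder.
  leading term uv: subtract (-12)·f_1 from 12uv + 6v^2 - 16u - 10v → -6v^2 + 44u + 26v - 72
  leading term v^2: subtract (-6)·h_3 from -6v^2 + 44u + 26v - 72 → -4u - 28v + 24
  leading term u: no divisor's leading term divides it; move -4u to the remainder.
  leading term v: no divisor's leading term divides it; move -28v to the remainder.
  leading term 1: no divisor's leading term divides it; move 24 to the remainder.
  remainder 8u^2 - 4u - 28v + 24 ≠ 0; add h_4 = 8u^2 - 4u - 28v + 24 to the basis.

The other S-polynomials (S(f_2,h_3), S(f_1,h_4), S(f_2,h_4), S(h_3,h_4)) all reduce to 0 modulo the current basis, so we have a Gröbner basis.
Inter-reduce: drop elements whose leading term is divisible by another's, tail-reduce, and make monic.
Reduced Gröbner basis: {u^2 - 1/2u - 7/2v + 3, uv + 3u + 6v - 10, v^2 - 8u - 9v + 16}.
Label its elements g_1 = u^2 - 1/2u - 7/2v + 3, g_2 = uv + 3u + 6v - 10, g_3 = v^2 - 8u - 9v + 16.

Reduce p = -5v^2 + 40u + 50v - 76 modulo G:
  leading term v^2: subtract (-5)·g_3 from -5v^2 + 40u + 50v - 76 → 5v + 4
  leading term v: no divisor's leading term divides it; move 5v to the remainder.
  leading term 1: no divisor's leading term divides it; move 4 to the remainder.
  normal form = 5v + 4.
The normal form is nonzero, so p ∉ I. Since p minus its normal form lies in I, I + (p) = I + (r) where r = 5v + 4; decide whether this ideal is the whole ring.
Run Buchberger on G together with r (pairs among the g_i already reduce to 0 since G is a Gröbner basis):
g_1 = u^2 - 1/2u - 7/2v + 3, LT = u^2.
g_2 = uv + 3u + 6v - 10, LT = uv.
g_3 = v^2 - 8u - 9v + 16, LT = v^2.
r = 5v + 4, LT = v.

S(g_2,r): lcm = uv. S = 11/5u + 6v - 10.
  leading term u: no divisor's leading term divides it; move 11/5u to the remainder.
  leading term v: subtract (6/5)·r from 6v - 10 → -74/5
  leading term 1: no divisor's leading term divides it; move -74/5 to the remainder.
  remainder 11/5u - 74/5 ≠ 0; add m_5 = 11/5u - 74/5 to the basis.

S(g_3,r): lcm = v^2. S = -8u - 49/5v + 16.
  leading term u: subtract (-40/11)·m_5 from -8u - 49/5v + 16 → -49/5v - 416/11
  leading term v: subtract (-49/25)·r from -49/5v - 416/11 → -8244/275
  leading term 1: no divisor's leading term divides it; move -8244/275 to the remainder.
  remainder -8244/275 ≠ 0; add m_6 = -8244/275 to the basis.

The other S-polynomials (S(g_1,g_2), S(g_1,g_3), S(g_1,r), S(g_2,g_3), S(g_1,m_5), S(g_2,m_5), S(g_3,m_5), S(r,m_5), S(g_1,m_6), S(g_2,m_6), S(g_3,m_6), S(r,m_6), S(m_5,m_6)) all reduce to 0 modulo the current basis, so we have a Gröbner basis.
Inter-reduce: drop elements whose leading term is divisible by another's, tail-reduce, and make monic.
Reduced Gröbner basis: {1}.
The reduced Gröbner basis of I + (p) is {1}: the ideal is the whole ring, so the enlarged system has no common solution — adjoining p is inconsistent.

Ideal membership is decidable via reduction modulo a Gröbner basis.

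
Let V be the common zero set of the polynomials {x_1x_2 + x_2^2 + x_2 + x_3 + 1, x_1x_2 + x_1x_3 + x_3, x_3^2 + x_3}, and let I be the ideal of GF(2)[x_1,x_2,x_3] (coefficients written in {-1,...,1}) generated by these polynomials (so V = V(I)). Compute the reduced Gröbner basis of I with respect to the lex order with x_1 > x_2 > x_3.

G = {x_1 + x_2^2 + x_2 + 1, x_2^3 + x_3 + 1, x_2^2x_3 + x_2^2 + x_2x_3 + x_2 + x_3 + 1, x_3^2 + x_3}

f_1 = x_1x_2 + x_2^2 + x_2 + x_3 + 1, LT = x_1x_2.
f_2 = x_1x_2 + x_1x_3 + x_3, LT = x_1x_2.
f_3 = x_3^2 + x_3, LT = x_3^2.

S(f_1,f_2): lcm = x_1x_2. S = x_1x_3 + x_2^2 + x_2 + 1.
  leading term x_1x_3: no divisor's leading term divides it; move x_1x_3 to the remainder.
  leading term x_2^2: no divisor's leading term divides it; move x_2^2 to the remainder.
  leading term x_2: no divisor's leading term divides it; move x_2 to the remainder.
  leading term 1: no divisor's leading term divides it; move 1 to the remainder.
  remainder x_1x_3 + x_2^2 + x_2 + 1 ≠ 0; add g_4 = x_1x_3 + x_2^2 + x_2 + 1 to the basis.

S(f_1,g_4): lcm = x_1x_2x_3. S = x_2^3 + x_2^2x_3 + x_2^2 + x_2x_3 + x_2 + x_3^2 + x_3.
  leading term x_2^3: no divisor's leading term divides it; move x_2^3 to the remainder.
  leading term x_2^2x_3: no divisor's leading term divides it; move x_2^2x_3 to the remainder.
  leading term x_2^2: no divisor's leading term divides it; move x_2^2 to the remainder.
  leading term x_2x_3: no divisor's leading term divides it; move x_2x_3 to the remainder.
  leading term x_2: no divisor's leading term divides it; move x_2 to the remainder.
  leading term x_3^2: subtract (1)·f_3 from x_3^2 + x_3 → 0
  remainder x_2^3 + x_2^2x_3 + x_2^2 + x_2x_3 + x_2 ≠ 0; add g_5 = x_2^3 + x_2^2x_3 + x_2^2 + x_2x_3 + x_2 to the basis.

S(f_2,g_4): lcm = x_1x_2x_3. S = x_1x_3^2 + x_2^3 + x_2^2 + x_2 + x_3^2.
  leading term x_1x_3^2: subtract (x_1)·f_3 from x_1x_3^2 + x_2^3 + x_2^2 + x_2 + x_3^2 → x_1x_3 + x_2^3 + x_2^2 + x_2 + x_3^2
  leading term x_1x_3: subtract (1)·g_4 from x_1x_3 + x_2^3 + x_2^2 + x_2 + x_3^2 → x_2^3 + x_3^2 + 1
  leading term x_2^3: subtract (1)·g_5 from x_2^3 + x_3^2 + 1 → x_2^2x_3 + x_2^2 + x_2x_3 + x_2 + x_3^2 + 1
  leading term x_2^2x_3: no divisor's leading term divides it; move x_2^2x_3 to the remainder.
  leading term x_2^2: no divisor's leading term divides it; move x_2^2 to the remainder.
  leading term x_2x_3: no divisor's leading term divides it; move x_2x_3 to the remainder.
  leading term x_2: no divisor's leading term divides it; move x_2 to the remainder.
  leading term x_3^2: subtract (1)·f_3 from x_3^2 + 1 → x_3 + 1
  leading term x_3: no divisor's leading term divides it; move x_3 to the remainder.
  leading term 1: no divisor's leading term divides it; move 1 to the remainder.
  remainder x_2^2x_3 + x_2^2 + x_2x_3 + x_2 + x_3 + 1 ≠ 0; add g_6 = x_2^2x_3 + x_2^2 + x_2x_3 + x_2 + x_3 + 1 to the basis.

S(f_1,g_6): lcm = x_1x_2^2x_3. S = x_1x_2^2 + x_1x_2x_3 + x_1x_2 + x_1x_3 + x_1 + x_2^3x_3 + x_2^2x_3 + x_2x_3^2 + x_2x_3.
  leading term x_1x_2^2: subtract (x_2)·f_1 from x_1x_2^2 + x_1x_2x_3 + x_1x_2 + x_1x_3 + x_1 + x_2^3x_3 + x_2^2x_3 + x_2x_3^2 + x_2x_3 → x_1x_2x_3 + x_1x_2 + x_1x_3 + x_1 + x_2^3x_3 + x_2^3 + x_2^2x_3 + x_2^2 + x_2x_3^2 + x_2
  leading term x_1x_2x_3: subtract (x_3)·f_1 from x_1x_2x_3 + x_1x_2 + x_1x_3 + x_1 + x_2^3x_3 + x_2^3 + x_2^2x_3 + x_2^2 + x_2x_3^2 + x_2 → x_1x_2 + x_1x_3 + x_1 + x_2^3x_3 + x_2^3 + x_2^2 + x_2x_3^2 + x_2x_3 + x_2 + x_3^2 + x_3
  leading term x_1x_2: subtract (1)·f_1 from x_1x_2 + x_1x_3 + x_1 + x_2^3x_3 + x_2^3 + x_2^2 + x_2x_3^2 + x_2x_3 + x_2 + x_3^2 + x_3 → x_1x_3 + x_1 + x_2^3x_3 + x_2^3 + x_2x_3^2 + x_2x_3 + x_3^2 + 1
  leading term x_1x_3: subtract (1)·g_4 from x_1x_3 + x_1 + x_2^3x_3 + x_2^3 + x_2x_3^2 + x_2x_3 + x_3^2 + 1 → x_1 + x_2^3x_3 + x_2^3 + x_2^2 + x_2x_3^2 + x_2x_3 + x_2 + x_3^2
  leading term x_1: no divisor's leading term divides it; move x_1 to the remainder.
  leading term x_2^3x_3: subtract (x_3)·g_5 from x_2^3x_3 + x_2^3 + x_2^2 + x_2x_3^2 + x_2x_3 + x_2 + x_3^2 → x_2^3 + x_2^2x_3^2 + x_2^2x_3 + x_2^2 + x_2 + x_3^2
  leading term x_2^3: subtract (1)·g_5 from x_2^3 + x_2^2x_3^2 + x_2^2x_3 + x_2^2 + x_2 + x_3^2 → x_2^2x_3^2 + x_2x_3 + x_3^2
  leading term x_2^2x_3^2: subtract (x_2^2)·f_3 from x_2^2x_3^2 + x_2x_3 + x_3^2 → x_2^2x_3 + x_2x_3 + x_3^2
  leading term x_2^2x_3: subtract (1)·g_6 from x_2^2x_3 + x_2x_3 + x_3^2 → x_2^2 + x_2 + x_3^2 + x_3 + 1
  leading term x_2^2: no divisor's leading term divides it; move x_2^2 to the remainder.
  leading term x_2: no divisor's leading term divides it; move x_2 to the remainder.
  leading term x_3^2: subtract (1)·f_3 from x_3^2 + x_3 + 1 → 1
  leading term 1: no divisor's leading term divides it; move 1 to the remainder.
  remainder x_1 + x_2^2 + x_2 + 1 ≠ 0; add g_7 = x_1 + x_2^2 + x_2 + 1 to the basis.

The other S-polynomials (S(f_1,f_3), S(f_2,f_3), S(f_3,g_4), S(f_1,g_5), S(f_2,g_5), S(f_3,g_5), S(g_4,g_5), S(f_2,g_6), S(f_3,g_6), S(g_4,g_6), S(g_5,g_6), S(f_1,g_7), S(f_2,g_7), S(f_3,g_7), S(g_4,g_7), S(g_5,g_7), S(g_6,g_7)) all reduce to 0 modulo the current basis, so we have a Gröbner basis.
Inter-reduce: drop elements whose leading term is divisible by another's, tail-reduce, and make monic.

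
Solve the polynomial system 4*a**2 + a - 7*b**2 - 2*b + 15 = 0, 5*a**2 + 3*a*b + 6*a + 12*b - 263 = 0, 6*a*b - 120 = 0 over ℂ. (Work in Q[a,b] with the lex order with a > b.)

Compute a lex Gröbner basis by Buchberger's algorithm.
f_1 = 4*a**2 + a - 7*b**2 - 2*b + 15, LT = a**2.
f_2 = 5*a**2 + 3*a*b + 6*a + 12*b - 263, LT = a**2.
f_3 = 6*a*b - 120, LT = a*b.

S(f_1,f_2): lcm = a**2. S = -3/5*a*b - 19/20*a - 7/4*b**2 - 29/10*b + 1127/20.
  reduce S modulo (f_1, f_2, f_3):
  remainder -19/20*a - 7/4*b**2 - 29/10*b + 887/20 ≠ 0; add h_4 = -19/20*a - 7/4*b**2 - 29/10*b + 887/20 to the basis.

S(f_1,f_3): lcm = a**2*b. S = 1/4*a*b + 20*a - 7/4*b**3 - 1/2*b**2 + 15/4*b.
  reduce S modulo (f_1, f_2, f_3, h_4):
  remainder -7/4*b**3 - 1419/38*b**2 - 4355/76*b + 17835/19 ≠ 0; add h_5 = -7/4*b**3 - 1419/38*b**2 - 4355/76*b + 17835/19 to the basis.

S(f_2,f_3): lcm = a**2*b. S = 3/5*a*b**2 + 6/5*a*b + 20*a + 12/5*b**2 - 263/5*b.
  reduce S modulo (f_1, f_2, f_3, h_4, h_5):
  remainder -3272/95*b**2 - 9657/95*b + 18196/19 ≠ 0; add h_6 = -3272/95*b**2 - 9657/95*b + 18196/19 to the basis.

S(f_1,h_4): lcm = a**2. S = -35/19*a*b**2 - 58/19*a*b + 3567/76*a - 7/4*b**2 - 1/2*b + 15/4.
  reduce S modulo (f_1, f_2, f_3, h_4, h_5, h_6):
  remainder 4956153/62168*b - 4956153/15542 ≠ 0; add h_7 = 4956153/62168*b - 4956153/15542 to the basis.

The other S-polynomials (S(f_2,h_4), S(f_3,h_4), S(f_1,h_5), S(f_2,h_5), S(f_3,h_5), S(h_4,h_5), S(f_1,h_6), S(f_2,h_6), S(f_3,h_6), S(h_4,h_6), S(h_5,h_6), S(f_1,h_7), S(f_2,h_7), S(f_3,h_7), S(h_4,h_7), S(h_5,h_7), S(h_6,h_7)) all reduce to 0 modulo the current basis, so we have a Gröbner basis.
Inter-reduce: drop elements whose leading term is divisible by another's, tail-reduce, and make monic.
Reduced Gröbner basis: {a - 5, b - 4}.

A lex Gröbner basis eliminates variables successively. Here b - 4 depends only on b, with roots {4}; lifting each root through the earlier basis elements recovers the full solutions.
  b = 4: the earlier basis element becomes a - 5 = 0, giving a = 5 — point (5, 4).
Zero-dimensionality of the ideal guarantees finitely many solutions over ℂ.

{(5, 4)}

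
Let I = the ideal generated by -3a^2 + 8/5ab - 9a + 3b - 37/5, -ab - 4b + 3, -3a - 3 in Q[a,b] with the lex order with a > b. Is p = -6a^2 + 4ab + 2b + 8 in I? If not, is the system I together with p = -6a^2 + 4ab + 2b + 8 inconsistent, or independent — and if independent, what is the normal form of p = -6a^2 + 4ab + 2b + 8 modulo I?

First compute the reduced Gröbner basis of I by Buchberger's algorithm.
f_1 = -3a^2 + 8/5ab - 9a + 3b - 37/5, LT = a^2.
f_2 = -ab - 4b + 3, LT = ab.
f_3 = -3a - 3, LT = a.

S(f_1,f_2): lcm = a^2b. S = -8/15ab^2 - ab + 3a - b^2 + 37/15b.
  leading term ab^2: subtract (8/15b)·f_2 from -8/15ab^2 - ab + 3a - b^2 + 37/15b → -ab + 3a + 17/15b^2 + 13/15b
  leading term ab: subtract (1)·f_2 from -ab + 3a + 17/15b^2 + 13/15b → 3a + 17/15b^2 + 73/15b - 3
  leading term a: subtract (-1)·f_3 from 3a + 17/15b^2 + 73/15b - 3 → 17/15b^2 + 73/15b - 6
  leading term b^2: no divisor's leading term divides it; move 17/15b^2 to the remainder.
  leading term b: no divisor's leading term divides it; move 73/15b to the remainder.
  leading term 1: no divisor's leading term divides it; move -6 to the remainder.
  remainder 17/15b^2 + 73/15b - 6 ≠ 0; add h_4 = 17/15b^2 + 73/15b - 6 to the basis.

S(f_1,f_3): lcm = a^2. S = -8/15ab + 2a - b + 37/15.
  leading term ab: subtract (8/15)·f_2 from -8/15ab + 2a - b + 37/15 → 2a + 17/15b + 13/15
  leading term a: subtract (-2/3)·f_3 from 2a + 17/15b + 13/15 → 17/15b - 17/15
  leading term b: no divisor's leading term divides it; move 17/15b to the remainder.
  leading term 1: no divisor's leading term divides it; move -17/15 to the remainder.
  remainder 17/15b - 17/15 ≠ 0; add h_5 = 17/15b - 17/15 to the basis.

The other S-polynomials (S(f_2,f_3), S(f_1,h_4), S(f_2,h_4), S(f_3,h_4), S(f_1,h_5), S(f_2,h_5), S(f_3,h_5), S(h_4,h_5)) all reduce to 0 modulo the current basis, so we have a Gröbner basis.
Inter-reduce: drop elements whose leading term is divisible by another's, tail-reduce, and make monic.
Reduced Gröbner basis: {a + 1, b - 1}.
Label its elements g_1 = a + 1, g_2 = b - 1.

Reduce p = -6a^2 + 4ab + 2b + 8 modulo G:
  leading term a^2: subtract (-6a)·g_1 from -6a^2 + 4ab + 2b + 8 → 4ab + 6a + 2b + 8
  leading term ab: subtract (4b)·g_1 from 4ab + 6a + 2b + 8 → 6a - 2b + 8
  leading term a: subtract (6)·g_1 from 6a - 2b + 8 → -2b + 2
  leading term b: subtract (-2)·g_2 from -2b + 2 → 0
  normal form = 0.
Since the normal form is 0, p ∈ I.

-6a^2 + 4ab + 2b + 8 lies in I (it reduces to 0).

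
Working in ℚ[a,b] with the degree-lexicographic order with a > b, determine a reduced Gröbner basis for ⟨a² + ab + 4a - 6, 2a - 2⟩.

G = {a - 1, b - 1}

The reduced Gröbner basis is the canonical form of the ideal for this ordering.

f_1 = a² + ab + 4a - 6, LT = a².
f_2 = 2a - 2, LT = a.

S(f_1,f_2): lcm = a². S = ab + 5a - 6.
  leading term ab: subtract (½b)·f_2 from ab + 5a - 6 → 5a + b - 6
  leading term a: subtract (5/2)·f_2 from 5a + b - 6 → b - 1
  leading term b: no divisor's leading term divides it; move b to the remainder.
  leading term 1: no divisor's leading term divides it; move -1 to the remainder.
  remainder b - 1 ≠ 0; add g_3 = b - 1 to the basis.

The other S-polynomials (S(f_1,g_3), S(f_2,g_3)) all reduce to 0 modulo the current basis, so we have a Gröbner basis.
Inter-reduce: drop elements whose leading term is divisible by another's, tail-reduce, and make monic.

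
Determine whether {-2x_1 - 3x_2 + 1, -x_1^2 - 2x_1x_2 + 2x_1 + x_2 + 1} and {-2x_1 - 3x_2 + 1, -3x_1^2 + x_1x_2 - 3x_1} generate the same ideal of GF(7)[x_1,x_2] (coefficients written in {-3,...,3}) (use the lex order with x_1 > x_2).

Since reduced Gröbner bases are canonical representatives of ideals under a given ordering, it suffices to compute and compare them.
Buchberger on the first generating set:
f_1 = -2x_1 - 3x_2 + 1, LT = x_1.
f_2 = -x_1^2 - 2x_1x_2 + 2x_1 + x_2 + 1, LT = x_1^2.

S(f_1,f_2): lcm = x_1^2. S = 3x_1x_2 - 2x_1 + x_2 + 1.
  leading term x_1x_2: subtract (2x_2)·f_1 from 3x_1x_2 - 2x_1 + x_2 + 1 → -2x_1 - x_2^2 - x_2 + 1
  leading term x_1: subtract (1)·f_1 from -2x_1 - x_2^2 - x_2 + 1 → -x_2^2 + 2x_2
  leading term x_2^2: no divisor's leading term divides it; move -x_2^2 to the remainder.
  leading term x_2: no divisor's leading term divides it; move 2x_2 to the remainder.
  remainder -x_2^2 + 2x_2 ≠ 0; add g_3 = -x_2^2 + 2x_2 to the basis.

S(f_1,g_3): leading monomials are coprime, so the S-polynomial reduces to 0 (Buchberger's first criterion).
S(f_2,g_3): leading monomials are coprime, so the S-polynomial reduces to 0 (Buchberger's first criterion).
Every S-polynomial of the final basis reduces to 0, so we have a Gröbner basis.
Inter-reduce: drop elements whose leading term is divisible by another's, tail-reduce, and make monic.
Reduced Gröbner basis: {x_1 - 2x_2 + 3, x_2^2 - 2x_2}.

Buchberger on the second generating set:
h_1 = -2x_1 - 3x_2 + 1, LT = x_1.
h_2 = -3x_1^2 + x_1x_2 - 3x_1, LT = x_1^2.

S(h_1,h_2): lcm = x_1^2. S = 3x_1x_2 + 2x_1.
  leading term x_1x_2: subtract (2x_2)·h_1 from 3x_1x_2 + 2x_1 → 2x_1 - x_2^2 - 2x_2
  leading term x_1: subtract (-1)·h_1 from 2x_1 - x_2^2 - 2x_2 → -x_2^2 + 2x_2 + 1
  leading term x_2^2: no divisor's leading term divides it; move -x_2^2 to the remainder.
  leading term x_2: no divisor's leading term divides it; move 2x_2 to the remainder.
  leading term 1: no divisor's leading term divides it; move 1 to the remainder.
  remainder -x_2^2 + 2x_2 + 1 ≠ 0; add k_3 = -x_2^2 + 2x_2 + 1 to the basis.

S(h_1,k_3): leading monomials are coprime, so the S-polynomial reduces to 0 (Buchberger's first criterion).
S(h_2,k_3): leading monomials are coprime, so the S-polynomial reduces to 0 (Buchberger's first criterion).
Every S-polynomial of the final basis reduces to 0, so we have a Gröbner basis.
Inter-reduce: drop elements whose leading term is divisible by another's, tail-reduce, and make monic.
Reduced Gröbner basis: {x_1 - 2x_2 + 3, x_2^2 - 2x_2 - 1}.

Since the reduced bases disagree, the two ideals are not the same.

No, the ideals differ.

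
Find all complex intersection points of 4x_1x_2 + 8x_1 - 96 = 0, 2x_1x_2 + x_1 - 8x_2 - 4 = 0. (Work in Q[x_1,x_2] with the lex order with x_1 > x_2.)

Compute a lex Gröbner basis by Buchberger's algorithm.
f_1 = 4x_1x_2 + 8x_1 - 96, LT = x_1x_2.
f_2 = 2x_1x_2 + x_1 - 8x_2 - 4, LT = x_1x_2.

S(f_1,f_2): lcm = x_1x_2. S = 3/2x_1 + 4x_2 - 22.
  reduce S modulo (f_1, f_2):
  remainder 3/2x_1 + 4x_2 - 22 ≠ 0; add h_3 = 3/2x_1 + 4x_2 - 22 to the basis.

S(f_1,h_3): lcm = x_1x_2. S = 2x_1 - 8/3x_2^2 + 44/3x_2 - 24.
  reduce S modulo (f_1, f_2, h_3):
  remainder -8/3x_2^2 + 28/3x_2 + 16/3 ≠ 0; add h_4 = -8/3x_2^2 + 28/3x_2 + 16/3 to the basis.

The other S-polynomials (S(f_2,h_3), S(f_1,h_4), S(f_2,h_4), S(h_3,h_4)) all reduce to 0 modulo the current basis, so we have a Gröbner basis.
Inter-reduce: drop elements whose leading term is divisible by another's, tail-reduce, and make monic.
Reduced Gröbner basis: {x_1 + 8/3x_2 - 44/3, x_2^2 - 7/2x_2 - 2}.

From the last basis element, x_2^2 - 7/2x_2 - 2 = 0, so x_2 takes values in {-1/2, 4}. Each choice, substituted upward through the basis, yields the corresponding point(s) of the solution set.
  x_2 = -1/2: the earlier basis element becomes x_1 - 16 = 0, giving x_1 = 16 — point (16, -1/2).
  x_2 = 4: the earlier basis element becomes x_1 - 4 = 0, giving x_1 = 4 — point (4, 4).
This is the nonlinear analogue of row-reducing a linear system.

{(16, -1/2), (4, 4)}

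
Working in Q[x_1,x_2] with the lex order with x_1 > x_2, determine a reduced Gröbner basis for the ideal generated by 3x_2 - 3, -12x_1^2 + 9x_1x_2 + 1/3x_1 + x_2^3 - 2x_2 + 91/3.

G = {x_1^2 - 7/9x_1 - 22/9, x_2 - 1}

f_1 = 3x_2 - 3, LT = x_2.
f_2 = -12x_1^2 + 9x_1x_2 + 1/3x_1 + x_2^3 - 2x_2 + 91/3, LT = x_1^2.

The S-polynomials (S(f_1,f_2)) all reduce to 0 modulo the current basis, so we have a Gröbner basis.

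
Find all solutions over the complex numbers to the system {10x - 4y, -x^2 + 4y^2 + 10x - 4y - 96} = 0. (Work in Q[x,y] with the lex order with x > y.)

Compute a lex Gröbner basis by Buchberger's algorithm.
f_1 = 10x - 4y, LT = x.
f_2 = -x^2 + 10x + 4y^2 - 4y - 96, LT = x^2.

S(f_1,f_2): lcm = x^2. S = -2/5xy + 10x + 4y^2 - 4y - 96.
  leading term xy: subtract (-1/25y)·f_1 from -2/5xy + 10x + 4y^2 - 4y - 96 → 10x + 96/25y^2 - 4y - 96
  leading term x: subtract (1)·f_1 from 10x + 96/25y^2 - 4y - 96 → 96/25y^2 - 96
  leading term y^2: no divisor's leading term divides it; move 96/25y^2 to the remainder.
  leading term 1: no divisor's leading term divides it; move -96 to the remainder.
  remainder 96/25y^2 - 96 ≠ 0; add h_3 = 96/25y^2 - 96 to the basis.

S(f_1,h_3): leading monomials are coprime, so the S-polynomial reduces to 0 (Buchberger's first criterion).
S(f_2,h_3): leading monomials are coprime, so the S-polynomial reduces to 0 (Buchberger's first criterion).
Every S-polynomial of the final basis reduces to 0, so we have a Gröbner basis.
Inter-reduce: drop elements whose leading term is divisible by another's, tail-reduce, and make monic.
Reduced Gröbner basis: {x - 2/5y, y^2 - 25}.

Since the basis is lex-ordered, y^2 - 25 is univariate in y. Its roots are {-5, 5}. Back-substituting each root into the other basis elements fixes the other coordinates.
  y = -5: the earlier basis element becomes x + 2 = 0, giving x = -2 — point (-2, -5).
  y = 5: the earlier basis element becomes x - 2 = 0, giving x = 2 — point (2, 5).
Substituting each solution back into the original system confirms all equations vanish.

{(-2, -5), (2, 5)}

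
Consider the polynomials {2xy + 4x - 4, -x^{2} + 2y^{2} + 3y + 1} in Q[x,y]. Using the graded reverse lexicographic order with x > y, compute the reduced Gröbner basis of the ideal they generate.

f_1 = 2xy + 4x - 4, LT = xy.
f_2 = -x^{2} + 2y^{2} + 3y + 1, LT = x^{2}.

S(f_1,f_2): lcm = x^{2}y. S = 2y^{3} + 2x^{2} + 3y^{2} - 2x + y.
  reduce S modulo (f_1, f_2):
  remainder 2y^{3} + 7y^{2} - 2x + 7y + 2 ≠ 0; add g_3 = 2y^{3} + 7y^{2} - 2x + 7y + 2 to the basis.

The other S-polynomials (S(f_1,g_3), S(f_2,g_3)) all reduce to 0 modulo the current basis, so we have a Gröbner basis.

G = {y^{3} + \tfrac{7}{2}y^{2} - x + \tfrac{7}{2}y + 1, x^{2} - 2y^{2} - 3y - 1, xy + 2x - 2}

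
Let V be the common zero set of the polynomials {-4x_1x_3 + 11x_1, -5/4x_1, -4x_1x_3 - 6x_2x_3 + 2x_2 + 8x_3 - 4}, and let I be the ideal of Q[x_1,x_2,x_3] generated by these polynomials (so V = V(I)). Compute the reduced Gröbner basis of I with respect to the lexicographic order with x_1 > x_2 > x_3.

G = {x_1, x_2x_3 - 1/3x_2 - 4/3x_3 + 2/3}

f_1 = -4x_1x_3 + 11x_1, LT = x_1x_3.
f_2 = -5/4x_1, LT = x_1.
f_3 = -4x_1x_3 - 6x_2x_3 + 2x_2 + 8x_3 - 4, LT = x_1x_3.

S(f_1,f_2): lcm = x_1x_3. S = -11/4x_1.
  leading term x_1: subtract (11/5)·f_2 from -11/4x_1 → 0
  remainder 0.

S(f_1,f_3): lcm = x_1x_3. S = -11/4x_1 - 3/2x_2x_3 + 1/2x_2 + 2x_3 - 1.
  leading term x_1: subtract (11/5)·f_2 from -11/4x_1 - 3/2x_2x_3 + 1/2x_2 + 2x_3 - 1 → -3/2x_2x_3 + 1/2x_2 + 2x_3 - 1
  leading term x_2x_3: no divisor's leading term divides it; move -3/2x_2x_3 to the remainder.
  leading term x_2: no divisor's leading term divides it; move 1/2x_2 to the remainder.
  leading term x_3: no divisor's leading term divides it; move 2x_3 to the remainder.
  leading term 1: no divisor's leading term divides it; move -1 to the remainder.
  remainder -3/2x_2x_3 + 1/2x_2 + 2x_3 - 1 ≠ 0; add g_4 = -3/2x_2x_3 + 1/2x_2 + 2x_3 - 1 to the basis.

S(f_2,f_3): lcm = x_1x_3. S = -3/2x_2x_3 + 1/2x_2 + 2x_3 - 1.
  leading term x_2x_3: subtract (1)·g_4 from -3/2x_2x_3 + 1/2x_2 + 2x_3 - 1 → 0
  remainder 0.

S(f_1,g_4): lcm = x_1x_2x_3. S = -29/12x_1x_2 + 4/3x_1x_3 - 2/3x_1.
  leading term x_1x_2: subtract (29/15x_2)·f_2 from -29/12x_1x_2 + 4/3x_1x_3 - 2/3x_1 → 4/3x_1x_3 - 2/3x_1
  leading term x_1x_3: subtract (-1/3)·f_1 from 4/3x_1x_3 - 2/3x_1 → 3x_1
  leading term x_1: subtract (-12/5)·f_2 from 3x_1 → 0
  remainder 0.

S(f_2,g_4): leading monomials are coprime, so the S-polynomial reduces to 0 (Buchberger's first criterion).
S(f_3,g_4): lcm = x_1x_2x_3. S = 1/3x_1x_2 + 4/3x_1x_3 - 2/3x_1 + 3/2x_2^2x_3 - 1/2x_2^2 - 2x_2x_3 + x_2.
  leading term x_1x_2: subtract (-4/15x_2)·f_2 from 1/3x_1x_2 + 4/3x_1x_3 - 2/3x_1 + 3/2x_2^2x_3 - 1/2x_2^2 - 2x_2x_3 + x_2 → 4/3x_1x_3 - 2/3x_1 + 3/2x_2^2x_3 - 1/2x_2^2 - 2x_2x_3 + x_2
  leading term x_1x_3: subtract (-1/3)·f_1 from 4/3x_1x_3 - 2/3x_1 + 3/2x_2^2x_3 - 1/2x_2^2 - 2x_2x_3 + x_2 → 3x_1 + 3/2x_2^2x_3 - 1/2x_2^2 - 2x_2x_3 + x_2
  leading term x_1: subtract (-12/5)·f_2 from 3x_1 + 3/2x_2^2x_3 - 1/2x_2^2 - 2x_2x_3 + x_2 → 3/2x_2^2x_3 - 1/2x_2^2 - 2x_2x_3 + x_2
  leading term x_2^2x_3: subtract (-x_2)·g_4 from 3/2x_2^2x_3 - 1/2x_2^2 - 2x_2x_3 + x_2 → 0
  remainder 0.

Every S-polynomial of the final basis reduces to 0, so we have a Gröbner basis.
Inter-reduce: drop elements whose leading term is divisible by another's, tail-reduce, and make monic.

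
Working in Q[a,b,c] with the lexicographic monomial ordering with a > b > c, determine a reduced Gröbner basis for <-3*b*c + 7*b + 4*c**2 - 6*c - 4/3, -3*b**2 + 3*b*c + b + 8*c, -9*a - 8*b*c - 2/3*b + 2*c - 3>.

f_1 = -3*b*c + 7*b + 4*c**2 - 6*c - 4/3, LT = b*c.
f_2 = -3*b**2 + 3*b*c + b + 8*c, LT = b**2.
f_3 = -9*a - 8*b*c - 2/3*b + 2*c - 3, LT = a.

S(f_1,f_2): lcm = b**2*c. S = -7/3*b**2 - 1/3*b*c**2 + 7/3*b*c + 4/9*b + 8/3*c**2.
  reduce S modulo (f_1, f_2, f_3):
  remainder -58/27*b - 4/9*c**3 + 62/27*c**2 - 122/27*c + 28/81 ≠ 0; add g_4 = -58/27*b - 4/9*c**3 + 62/27*c**2 - 122/27*c + 28/81 to the basis.

S(f_1,g_4): lcm = b*c. S = -7/3*b - 6/29*c**4 + 31/29*c**3 - 299/87*c**2 + 188/87*c + 4/9.
  reduce S modulo (f_1, f_2, f_3, g_4):
  remainder -6/29*c**4 + 45/29*c**3 - 172/29*c**2 + 205/29*c + 2/29 ≠ 0; add g_5 = -6/29*c**4 + 45/29*c**3 - 172/29*c**2 + 205/29*c + 2/29 to the basis.

The other S-polynomials (S(f_1,f_3), S(f_2,f_3), S(f_2,g_4), S(f_3,g_4), S(f_1,g_5), S(f_2,g_5), S(f_3,g_5), S(g_4,g_5)) all reduce to 0 modulo the current basis, so we have a Gröbner basis.
Inter-reduce: drop elements whose leading term is divisible by another's, tail-reduce, and make monic.

G = {a - 4/9*c**3 + 94/27*c**2 - 176/27*c + 23/81, b + 6/29*c**3 - 31/29*c**2 + 61/29*c - 14/87, c**4 - 15/2*c**3 + 86/3*c**2 - 205/6*c - 1/3}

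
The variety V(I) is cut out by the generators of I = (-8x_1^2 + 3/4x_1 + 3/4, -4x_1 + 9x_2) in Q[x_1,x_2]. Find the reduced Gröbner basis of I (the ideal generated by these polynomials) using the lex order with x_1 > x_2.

f_1 = -8x_1^2 + 3/4x_1 + 3/4, LT = x_1^2.
f_2 = -4x_1 + 9x_2, LT = x_1.

S(f_1,f_2): lcm = x_1^2. S = 9/4x_1x_2 - 3/32x_1 - 3/32.
  leading term x_1x_2: subtract (-9/16x_2)·f_2 from 9/4x_1x_2 - 3/32x_1 - 3/32 → -3/32x_1 + 81/16x_2^2 - 3/32
  leading term x_1: subtract (3/128)·f_2 from -3/32x_1 + 81/16x_2^2 - 3/32 → 81/16x_2^2 - 27/128x_2 - 3/32
  leading term x_2^2: no divisor's leading term divides it; move 81/16x_2^2 to the remainder.
  leading term x_2: no divisor's leading term divides it; move -27/128x_2 to the remainder.
  leading term 1: no divisor's leading term divides it; move -3/32 to the remainder.
  remainder 81/16x_2^2 - 27/128x_2 - 3/32 ≠ 0; add g_3 = 81/16x_2^2 - 27/128x_2 - 3/32 to the basis.

S(f_1,g_3): leading monomials are coprime, so the S-polynomial reduces to 0 (Buchberger's first criterion).
S(f_2,g_3): leading monomials are coprime, so the S-polynomial reduces to 0 (Buchberger's first criterion).
Every S-polynomial of the final basis reduces to 0, so we have a Gröbner basis.
Inter-reduce: drop elements whose leading term is divisible by another's, tail-reduce, and make monic.

G = {x_1 - 9/4x_2, x_2^2 - 1/24x_2 - 1/54}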